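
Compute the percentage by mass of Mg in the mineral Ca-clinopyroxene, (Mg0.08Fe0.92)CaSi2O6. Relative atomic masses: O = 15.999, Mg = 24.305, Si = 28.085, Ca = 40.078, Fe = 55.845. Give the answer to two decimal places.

M((Mg0.08Fe0.92)CaSi2O6) = 245.564 g/mol.
Mg contributes 0.08 × 24.305 = 1.944 g per mole.
1.944/245.564 = 0.0079 → 0.79%.

0.79 wt%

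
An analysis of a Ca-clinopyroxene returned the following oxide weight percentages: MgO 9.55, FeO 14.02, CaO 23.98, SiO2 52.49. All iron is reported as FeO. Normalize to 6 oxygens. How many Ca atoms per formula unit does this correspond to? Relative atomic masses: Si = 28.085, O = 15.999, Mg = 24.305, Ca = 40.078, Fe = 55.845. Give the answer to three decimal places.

0.984 Ca apfu

9.55 wt% MgO ÷ 40.304 g/mol = 0.23695 mol, giving 0.23695 Mg and 0.23695 O.
14.02 wt% FeO ÷ 71.844 g/mol = 0.19515 mol, giving 0.19515 Fe and 0.19515 O.
23.98 wt% CaO ÷ 56.077 g/mol = 0.42763 mol, giving 0.42763 Ca and 0.42763 O.
52.49 wt% SiO2 ÷ 60.083 g/mol = 0.87362 mol, giving 0.87362 Si and 1.74724 O.
Oxygen sums to 2.60697; scaling by 6/2.60697 = 2.30152 puts the formula on 6 O.
Ca: 0.42763 × 2.30152 = 0.984 atoms per formula unit.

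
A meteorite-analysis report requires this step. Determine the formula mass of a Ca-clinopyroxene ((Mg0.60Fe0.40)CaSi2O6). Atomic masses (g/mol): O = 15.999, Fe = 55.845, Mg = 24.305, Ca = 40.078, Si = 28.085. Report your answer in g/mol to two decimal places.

M = 0.60×24.305 + 0.40×55.845 + 1×40.078 + 2×28.085 + 6×15.999

229.16 g/mol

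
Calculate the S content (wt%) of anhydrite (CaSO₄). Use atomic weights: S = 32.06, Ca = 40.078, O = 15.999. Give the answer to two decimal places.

23.55 wt%

M(CaSO₄) = 136.134 g/mol.
S contributes 1 × 32.06 = 32.060 g per mole.
32.060/136.134 = 0.2355 → 23.55%.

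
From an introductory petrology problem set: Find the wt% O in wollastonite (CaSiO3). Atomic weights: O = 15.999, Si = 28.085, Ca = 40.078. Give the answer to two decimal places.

Formula mass = 1×40.078 + 1×28.085 + 3×15.999 = 116.160 g/mol, of which 47.997 g is O.
So O makes up 47.997/116.160 = 0.4132 of the mass, i.e. 41.32%.

41.32 wt%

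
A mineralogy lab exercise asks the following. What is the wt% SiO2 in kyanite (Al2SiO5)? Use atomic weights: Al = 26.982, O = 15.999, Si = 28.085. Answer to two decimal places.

37.08 wt%

M(Al2SiO5) = 162.044 g/mol; M(SiO2) = 60.083 g/mol.
Moles SiO2 per formula unit = 1 Si ÷ 1 = 1.0000.
SiO2 fraction = (1.0000 × 60.083) / 162.044 = 60.083/162.044 = 0.3708.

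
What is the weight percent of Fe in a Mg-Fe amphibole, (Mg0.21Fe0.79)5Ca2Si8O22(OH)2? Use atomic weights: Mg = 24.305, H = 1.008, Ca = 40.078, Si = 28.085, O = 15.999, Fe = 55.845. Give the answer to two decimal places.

Formula mass = 1.05·24.305 + 3.95·55.845 + 2·40.078 + 8·28.085 + 24·15.999 + 2·1.008 = 936.936 g/mol, of which 220.588 g is Fe.
So Fe makes up 220.588/936.936 = 0.2354 of the mass, i.e. 23.54%.

23.54 mass %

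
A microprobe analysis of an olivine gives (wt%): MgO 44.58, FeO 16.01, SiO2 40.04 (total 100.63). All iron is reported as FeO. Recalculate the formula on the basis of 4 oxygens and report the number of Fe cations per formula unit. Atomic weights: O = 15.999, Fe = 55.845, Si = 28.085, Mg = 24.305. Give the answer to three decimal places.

0.335 Fe apfu

MgO: 44.58/40.304 = 1.10609 mol → 1.10609 mol Mg, 1.10609 mol O.
FeO: 16.01/71.844 = 0.22284 mol → 0.22284 mol Fe, 0.22284 mol O.
SiO2: 40.04/60.083 = 0.66641 mol → 0.66641 mol Si, 1.33282 mol O.
Total oxygen = 2.66175 mol. Normalization factor = 4/2.66175 = 1.50277.
Fe per 4 O = 0.22284 × 1.50277 = 0.335.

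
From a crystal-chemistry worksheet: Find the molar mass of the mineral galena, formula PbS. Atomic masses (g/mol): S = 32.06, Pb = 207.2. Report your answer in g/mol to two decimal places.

Pb: 1 × 207.2 = 207.2000
S: 1 × 32.06 = 32.0600
Summing the contributions gives the formula mass.

239.26 g/mol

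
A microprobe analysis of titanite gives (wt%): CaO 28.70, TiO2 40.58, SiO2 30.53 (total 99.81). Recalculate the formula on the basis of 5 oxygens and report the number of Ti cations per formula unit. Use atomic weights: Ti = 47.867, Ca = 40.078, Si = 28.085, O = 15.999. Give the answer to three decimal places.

CaO (M=56.077): mol = 0.51180; Ca = 0.51180, O = 0.51180.
TiO2 (M=79.865): mol = 0.50811; Ti = 0.50811, O = 1.01622.
SiO2 (M=60.083): mol = 0.50813; Si = 0.50813, O = 1.01626.
ΣO = 2.54428; factor = 5/ΣO = 1.96519.
Ti apfu = 0.50811 × 1.96519 = 0.999.

0.999 Ti apfu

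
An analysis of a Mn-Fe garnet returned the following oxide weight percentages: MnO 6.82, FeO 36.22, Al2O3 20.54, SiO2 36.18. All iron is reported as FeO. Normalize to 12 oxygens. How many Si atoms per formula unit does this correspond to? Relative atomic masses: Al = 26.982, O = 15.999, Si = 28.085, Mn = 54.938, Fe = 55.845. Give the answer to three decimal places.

3.000 Si apfu

6.82 wt% MnO ÷ 70.937 g/mol = 0.09614 mol, giving 0.09614 Mn and 0.09614 O.
36.22 wt% FeO ÷ 71.844 g/mol = 0.50415 mol, giving 0.50415 Fe and 0.50415 O.
20.54 wt% Al2O3 ÷ 101.961 g/mol = 0.20145 mol, giving 0.40290 Al and 0.60435 O.
36.18 wt% SiO2 ÷ 60.083 g/mol = 0.60217 mol, giving 0.60217 Si and 1.20434 O.
Oxygen sums to 2.40898; scaling by 12/2.40898 = 4.98136 puts the formula on 12 O.
Si: 0.60217 × 4.98136 = 3.000 atoms per formula unit.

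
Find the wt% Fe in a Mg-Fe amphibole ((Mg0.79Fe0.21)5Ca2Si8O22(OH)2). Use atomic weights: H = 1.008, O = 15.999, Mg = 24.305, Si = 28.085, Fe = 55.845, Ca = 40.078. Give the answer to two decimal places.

M((Mg0.79Fe0.21)5Ca2Si8O22(OH)2) = 845.470 g/mol.
Fe contributes 1.05 × 55.845 = 58.637 g per mole.
58.637/845.470 = 0.0694 → 6.94%.

6.94 wt%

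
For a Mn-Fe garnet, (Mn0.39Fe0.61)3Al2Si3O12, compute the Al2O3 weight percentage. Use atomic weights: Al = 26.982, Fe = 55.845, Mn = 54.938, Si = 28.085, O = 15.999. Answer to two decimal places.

Molar mass of (Mn0.39Fe0.61)3Al2Si3O12 = 1.17×54.938 + 1.83×55.845 + 2×26.982 + 3×28.085 + 12×15.999 = 496.681 g/mol.
Each formula unit contains 2 Al, equivalent to 2/2 = 1.0000 mol Al2O3.
M(Al2O3) = 2×26.982 + 3×15.999 = 101.961 g/mol.
Mass of Al2O3 per formula unit = 1.0000 × 101.961 = 101.961 g.
Al2O3 wt% = 101.961 / 496.681 × 100 = 20.53%.

20.53 wt%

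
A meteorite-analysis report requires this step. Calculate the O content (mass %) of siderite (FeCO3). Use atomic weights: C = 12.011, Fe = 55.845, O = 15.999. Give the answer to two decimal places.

41.43 mass %

Formula mass = 1·55.845 + 1·12.011 + 3·15.999 = 115.853 g/mol, of which 47.997 g is O.
So O makes up 47.997/115.853 = 0.4143 of the mass, i.e. 41.43%.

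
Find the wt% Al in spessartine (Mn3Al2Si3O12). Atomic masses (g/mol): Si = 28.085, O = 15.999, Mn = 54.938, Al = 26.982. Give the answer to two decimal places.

10.90 weight percent

M(Mn3Al2Si3O12) = 495.021 g/mol.
Al contributes 2 × 26.982 = 53.964 g per mole.
53.964/495.021 = 0.1090 → 10.90%.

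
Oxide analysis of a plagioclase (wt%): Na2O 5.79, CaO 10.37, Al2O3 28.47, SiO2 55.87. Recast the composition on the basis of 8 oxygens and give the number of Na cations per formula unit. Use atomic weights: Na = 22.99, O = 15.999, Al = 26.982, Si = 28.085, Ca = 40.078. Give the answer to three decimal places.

0.502 Na apfu

Na2O: 5.79/61.979 = 0.09342 mol → 0.18684 mol Na, 0.09342 mol O.
CaO: 10.37/56.077 = 0.18492 mol → 0.18492 mol Ca, 0.18492 mol O.
Al2O3: 28.47/101.961 = 0.27922 mol → 0.55844 mol Al, 0.83766 mol O.
SiO2: 55.87/60.083 = 0.92988 mol → 0.92988 mol Si, 1.85976 mol O.
Total oxygen = 2.97576 mol. Normalization factor = 8/2.97576 = 2.68839.
Na per 8 O = 0.18684 × 2.68839 = 0.502.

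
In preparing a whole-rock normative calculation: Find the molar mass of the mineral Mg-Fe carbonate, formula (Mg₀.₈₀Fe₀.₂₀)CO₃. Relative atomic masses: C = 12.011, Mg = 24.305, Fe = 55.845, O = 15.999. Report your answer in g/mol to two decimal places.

Mg: 0.80 × 24.305 = 19.4440
Fe: 0.20 × 55.845 = 11.1690
C: 1 × 12.011 = 12.0110
O: 3 × 15.999 = 47.9970
Summing the contributions gives the formula mass.

90.62 g/mol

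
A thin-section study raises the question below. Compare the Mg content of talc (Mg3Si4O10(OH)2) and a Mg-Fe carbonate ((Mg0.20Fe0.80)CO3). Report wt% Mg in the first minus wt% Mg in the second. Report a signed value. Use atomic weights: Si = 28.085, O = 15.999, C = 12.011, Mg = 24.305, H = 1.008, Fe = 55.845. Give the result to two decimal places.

14.79 percentage points

M(Mg3Si4O10(OH)2) = 379.259 g/mol, so wt% Mg = 72.915/379.259 × 100 = 19.23%.
M((Mg0.20Fe0.80)CO3) = 109.545 g/mol, so wt% Mg = 4.861/109.545 × 100 = 4.44%.
19.23 − 4.44 = 14.79 pp.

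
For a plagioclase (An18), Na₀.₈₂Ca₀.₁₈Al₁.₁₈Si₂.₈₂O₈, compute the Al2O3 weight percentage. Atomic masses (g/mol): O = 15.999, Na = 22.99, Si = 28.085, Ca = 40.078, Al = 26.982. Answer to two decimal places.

Molar mass of Na₀.₈₂Ca₀.₁₈Al₁.₁₈Si₂.₈₂O₈ = 0.82×22.99 + 0.18×40.078 + 1.18×26.982 + 2.82×28.085 + 8×15.999 = 265.096 g/mol.
Each formula unit contains 1.18 Al, equivalent to 1.18/2 = 0.5900 mol Al2O3.
M(Al2O3) = 2×26.982 + 3×15.999 = 101.961 g/mol.
Mass of Al2O3 per formula unit = 0.5900 × 101.961 = 60.157 g.
Al2O3 wt% = 60.157 / 265.096 × 100 = 22.69%.

22.69 wt%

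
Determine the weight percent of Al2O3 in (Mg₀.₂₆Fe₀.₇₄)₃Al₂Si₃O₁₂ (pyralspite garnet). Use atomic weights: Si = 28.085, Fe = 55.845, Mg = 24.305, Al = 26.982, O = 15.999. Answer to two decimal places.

21.55 wt%

M((Mg₀.₂₆Fe₀.₇₄)₃Al₂Si₃O₁₂) = 473.141 g/mol; M(Al2O3) = 101.961 g/mol.
Moles Al2O3 per formula unit = 2 Al ÷ 2 = 1.0000.
Al2O3 fraction = (1.0000 × 101.961) / 473.141 = 101.961/473.141 = 0.2155.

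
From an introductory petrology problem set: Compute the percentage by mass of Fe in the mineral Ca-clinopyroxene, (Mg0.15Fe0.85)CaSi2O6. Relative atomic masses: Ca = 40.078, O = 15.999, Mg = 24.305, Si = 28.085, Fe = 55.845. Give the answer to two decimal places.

M((Mg0.15Fe0.85)CaSi2O6) = 243.356 g/mol.
Fe contributes 0.85 × 55.845 = 47.468 g per mole.
47.468/243.356 = 0.1951 → 19.51%.

19.51 weight percent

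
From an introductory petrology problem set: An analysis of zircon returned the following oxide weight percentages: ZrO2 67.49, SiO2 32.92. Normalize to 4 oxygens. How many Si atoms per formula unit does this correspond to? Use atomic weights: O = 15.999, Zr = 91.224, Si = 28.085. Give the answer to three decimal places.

1.000 Si apfu

ZrO2 (M=123.222): mol = 0.54771; Zr = 0.54771, O = 1.09542.
SiO2 (M=60.083): mol = 0.54791; Si = 0.54791, O = 1.09582.
ΣO = 2.19124; factor = 4/ΣO = 1.82545.
Si apfu = 0.54791 × 1.82545 = 1.000.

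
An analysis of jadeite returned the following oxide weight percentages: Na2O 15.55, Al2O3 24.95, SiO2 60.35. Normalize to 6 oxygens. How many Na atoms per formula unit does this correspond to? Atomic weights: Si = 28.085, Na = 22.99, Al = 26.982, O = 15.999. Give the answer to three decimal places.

Na2O (M=61.979): mol = 0.25089; Na = 0.50178, O = 0.25089.
Al2O3 (M=101.961): mol = 0.24470; Al = 0.48940, O = 0.73410.
SiO2 (M=60.083): mol = 1.00444; Si = 1.00444, O = 2.00888.
ΣO = 2.99387; factor = 6/ΣO = 2.00410.
Na apfu = 0.50178 × 2.00410 = 1.006.

1.006 Na apfu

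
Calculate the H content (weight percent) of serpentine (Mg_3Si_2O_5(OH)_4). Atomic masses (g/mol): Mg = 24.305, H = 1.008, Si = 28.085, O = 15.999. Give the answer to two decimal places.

Formula mass = 3·24.305 + 2·28.085 + 9·15.999 + 4·1.008 = 277.108 g/mol, of which 4.032 g is H.
So H makes up 4.032/277.108 = 0.0146 of the mass, i.e. 1.46%.

1.46 weight percent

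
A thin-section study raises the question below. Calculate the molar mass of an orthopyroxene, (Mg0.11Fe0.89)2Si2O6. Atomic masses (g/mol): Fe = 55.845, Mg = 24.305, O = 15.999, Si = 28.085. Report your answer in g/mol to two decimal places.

256.92 g/mol

The formula mass is the sum 0.22·24.305 + 1.78·55.845 + 2·28.085 + 6·15.999.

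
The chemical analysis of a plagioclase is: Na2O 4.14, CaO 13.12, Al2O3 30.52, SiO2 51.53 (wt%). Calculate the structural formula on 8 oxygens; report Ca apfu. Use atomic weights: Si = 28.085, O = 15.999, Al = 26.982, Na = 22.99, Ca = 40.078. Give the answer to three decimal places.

0.642 Ca apfu

4.14 wt% Na2O ÷ 61.979 g/mol = 0.06680 mol, giving 0.13360 Na and 0.06680 O.
13.12 wt% CaO ÷ 56.077 g/mol = 0.23396 mol, giving 0.23396 Ca and 0.23396 O.
30.52 wt% Al2O3 ÷ 101.961 g/mol = 0.29933 mol, giving 0.59866 Al and 0.89799 O.
51.53 wt% SiO2 ÷ 60.083 g/mol = 0.85765 mol, giving 0.85765 Si and 1.71530 O.
Oxygen sums to 2.91405; scaling by 8/2.91405 = 2.74532 puts the formula on 8 O.
Ca: 0.23396 × 2.74532 = 0.642 atoms per formula unit.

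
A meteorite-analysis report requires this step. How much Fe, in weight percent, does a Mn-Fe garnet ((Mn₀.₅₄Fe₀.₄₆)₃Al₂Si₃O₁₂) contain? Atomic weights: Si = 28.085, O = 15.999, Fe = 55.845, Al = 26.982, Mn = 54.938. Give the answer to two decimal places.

15.53 weight percent

Formula mass = 1.62×54.938 + 1.38×55.845 + 2×26.982 + 3×28.085 + 12×15.999 = 496.273 g/mol, of which 77.066 g is Fe.
So Fe makes up 77.066/496.273 = 0.1553 of the mass, i.e. 15.53%.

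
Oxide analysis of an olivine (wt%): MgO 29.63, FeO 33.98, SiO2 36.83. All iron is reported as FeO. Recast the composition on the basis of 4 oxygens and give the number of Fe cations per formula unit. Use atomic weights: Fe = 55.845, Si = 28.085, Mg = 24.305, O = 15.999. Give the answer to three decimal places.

0.777 Fe apfu

MgO: 29.63/40.304 = 0.73516 mol → 0.73516 mol Mg, 0.73516 mol O.
FeO: 33.98/71.844 = 0.47297 mol → 0.47297 mol Fe, 0.47297 mol O.
SiO2: 36.83/60.083 = 0.61299 mol → 0.61299 mol Si, 1.22598 mol O.
Total oxygen = 2.43411 mol. Normalization factor = 4/2.43411 = 1.64331.
Fe per 4 O = 0.47297 × 1.64331 = 0.777.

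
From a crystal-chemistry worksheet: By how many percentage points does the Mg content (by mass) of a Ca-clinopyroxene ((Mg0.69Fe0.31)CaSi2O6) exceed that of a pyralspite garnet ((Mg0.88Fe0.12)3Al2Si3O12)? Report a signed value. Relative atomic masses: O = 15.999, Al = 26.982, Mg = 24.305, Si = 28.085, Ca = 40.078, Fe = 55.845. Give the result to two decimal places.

-8.07 percentage points

Mg in (Mg0.69Fe0.31)CaSi2O6: molar mass 226.324 g/mol; 0.69×24.305 = 16.770 g → 7.41 wt%.
Mg in (Mg0.88Fe0.12)3Al2Si3O12: molar mass 414.476 g/mol; 2.64×24.305 = 64.165 g → 15.48 wt%.
Difference = 7.41 − 15.48 = -8.07 percentage points.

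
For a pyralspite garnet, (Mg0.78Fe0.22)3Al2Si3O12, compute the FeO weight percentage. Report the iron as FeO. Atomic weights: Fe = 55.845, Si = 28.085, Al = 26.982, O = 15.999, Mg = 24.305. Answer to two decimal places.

M((Mg0.78Fe0.22)3Al2Si3O12) = 423.938 g/mol; M(FeO) = 71.844 g/mol.
Moles FeO per formula unit = 0.66 Fe ÷ 1 = 0.6600.
FeO fraction = (0.6600 × 71.844) / 423.938 = 47.417/423.938 = 0.1118.

11.18 wt%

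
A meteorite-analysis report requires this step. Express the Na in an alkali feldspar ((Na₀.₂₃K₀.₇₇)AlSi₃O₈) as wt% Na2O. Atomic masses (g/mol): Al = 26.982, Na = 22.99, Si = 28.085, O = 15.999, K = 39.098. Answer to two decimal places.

2.60 wt%

Formula mass = 274.622 g/mol.
0.23 Na → 0.1150 mol Na2O per formula unit; M(Na2O) = 61.979, so Na2O mass = 7.128 g.
7.128/274.622 × 100 = 2.60 wt%.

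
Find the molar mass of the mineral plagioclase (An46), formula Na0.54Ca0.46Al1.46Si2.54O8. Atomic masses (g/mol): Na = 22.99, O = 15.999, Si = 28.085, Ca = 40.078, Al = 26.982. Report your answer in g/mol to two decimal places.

269.57 g/mol

The formula mass is the sum 0.54×22.99 + 0.46×40.078 + 1.46×26.982 + 2.54×28.085 + 8×15.999.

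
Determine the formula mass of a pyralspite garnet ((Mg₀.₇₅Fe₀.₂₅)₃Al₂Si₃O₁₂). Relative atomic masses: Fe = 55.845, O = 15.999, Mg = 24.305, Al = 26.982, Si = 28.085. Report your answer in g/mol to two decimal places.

M = 2.25×24.305 + 0.75×55.845 + 2×26.982 + 3×28.085 + 12×15.999

426.78 g/mol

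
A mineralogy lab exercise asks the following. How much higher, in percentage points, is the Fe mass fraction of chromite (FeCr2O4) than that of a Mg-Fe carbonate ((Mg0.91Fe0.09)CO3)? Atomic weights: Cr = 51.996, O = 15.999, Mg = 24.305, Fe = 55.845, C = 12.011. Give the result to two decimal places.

First mineral: 55.845 g Fe in 223.833 g formula = 24.95 wt% Fe.
Second mineral: 5.026 g Fe in 87.152 g formula = 5.77 wt% Fe.
24.95% − 5.77% gives a difference of 19.18 percentage points.

19.18 percentage points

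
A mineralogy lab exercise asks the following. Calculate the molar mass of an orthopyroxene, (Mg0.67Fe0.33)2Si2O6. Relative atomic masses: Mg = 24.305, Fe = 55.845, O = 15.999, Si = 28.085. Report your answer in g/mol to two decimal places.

221.59 g/mol

M = 1.34·24.305 + 0.66·55.845 + 2·28.085 + 6·15.999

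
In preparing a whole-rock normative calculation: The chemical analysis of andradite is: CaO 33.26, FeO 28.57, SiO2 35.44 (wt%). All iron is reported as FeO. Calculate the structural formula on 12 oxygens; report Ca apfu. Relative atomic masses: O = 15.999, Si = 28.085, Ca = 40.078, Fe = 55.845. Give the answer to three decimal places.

3.279 Ca apfu

33.26 wt% CaO ÷ 56.077 g/mol = 0.59311 mol, giving 0.59311 Ca and 0.59311 O.
28.57 wt% FeO ÷ 71.844 g/mol = 0.39767 mol, giving 0.39767 Fe and 0.39767 O.
35.44 wt% SiO2 ÷ 60.083 g/mol = 0.58985 mol, giving 0.58985 Si and 1.17970 O.
Oxygen sums to 2.17048; scaling by 12/2.17048 = 5.52873 puts the formula on 12 O.
Ca: 0.59311 × 5.52873 = 3.279 atoms per formula unit.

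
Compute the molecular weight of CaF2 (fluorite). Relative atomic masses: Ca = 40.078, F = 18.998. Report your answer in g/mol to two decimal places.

78.07 g/mol

Ca: 1 × 40.078 = 40.0780
F: 2 × 18.998 = 37.9960
Summing the contributions gives the formula mass.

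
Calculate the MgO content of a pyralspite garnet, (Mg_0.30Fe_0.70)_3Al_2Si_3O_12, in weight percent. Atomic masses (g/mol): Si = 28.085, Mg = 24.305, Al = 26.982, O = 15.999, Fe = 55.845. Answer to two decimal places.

M((Mg_0.30Fe_0.70)_3Al_2Si_3O_12) = 469.356 g/mol; M(MgO) = 40.304 g/mol.
Moles MgO per formula unit = 0.90 Mg ÷ 1 = 0.9000.
MgO fraction = (0.9000 × 40.304) / 469.356 = 36.274/469.356 = 0.0773.

7.73 wt%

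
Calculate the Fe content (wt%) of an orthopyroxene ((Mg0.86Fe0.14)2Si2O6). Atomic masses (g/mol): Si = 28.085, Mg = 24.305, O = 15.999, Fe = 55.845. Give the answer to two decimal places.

7.46 wt%

Formula mass = 1.72·24.305 + 0.28·55.845 + 2·28.085 + 6·15.999 = 209.605 g/mol, of which 15.637 g is Fe.
So Fe makes up 15.637/209.605 = 0.0746 of the mass, i.e. 7.46%.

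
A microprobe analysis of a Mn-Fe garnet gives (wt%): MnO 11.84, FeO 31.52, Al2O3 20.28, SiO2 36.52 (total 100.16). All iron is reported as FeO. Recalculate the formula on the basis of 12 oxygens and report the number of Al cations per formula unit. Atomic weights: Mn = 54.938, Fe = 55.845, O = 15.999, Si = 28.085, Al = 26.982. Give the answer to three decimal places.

11.84 wt% MnO ÷ 70.937 g/mol = 0.16691 mol, giving 0.16691 Mn and 0.16691 O.
31.52 wt% FeO ÷ 71.844 g/mol = 0.43873 mol, giving 0.43873 Fe and 0.43873 O.
20.28 wt% Al2O3 ÷ 101.961 g/mol = 0.19890 mol, giving 0.39780 Al and 0.59670 O.
36.52 wt% SiO2 ÷ 60.083 g/mol = 0.60783 mol, giving 0.60783 Si and 1.21566 O.
Oxygen sums to 2.41800; scaling by 12/2.41800 = 4.96278 puts the formula on 12 O.
Al: 0.39780 × 4.96278 = 1.974 atoms per formula unit.

1.974 Al apfu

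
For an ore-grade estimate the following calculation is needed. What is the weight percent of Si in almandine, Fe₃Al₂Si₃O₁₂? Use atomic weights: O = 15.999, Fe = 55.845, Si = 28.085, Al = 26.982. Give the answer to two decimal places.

Formula mass = 3*55.845 + 2*26.982 + 3*28.085 + 12*15.999 = 497.742 g/mol, of which 84.255 g is Si.
So Si makes up 84.255/497.742 = 0.1693 of the mass, i.e. 16.93%.

16.93 wt%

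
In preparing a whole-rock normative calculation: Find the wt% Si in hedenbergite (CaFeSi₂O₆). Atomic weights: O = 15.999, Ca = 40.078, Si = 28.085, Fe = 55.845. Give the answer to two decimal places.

M(CaFeSi₂O₆) = 248.087 g/mol.
Si contributes 2 × 28.085 = 56.170 g per mole.
56.170/248.087 = 0.2264 → 22.64%.

22.64 wt%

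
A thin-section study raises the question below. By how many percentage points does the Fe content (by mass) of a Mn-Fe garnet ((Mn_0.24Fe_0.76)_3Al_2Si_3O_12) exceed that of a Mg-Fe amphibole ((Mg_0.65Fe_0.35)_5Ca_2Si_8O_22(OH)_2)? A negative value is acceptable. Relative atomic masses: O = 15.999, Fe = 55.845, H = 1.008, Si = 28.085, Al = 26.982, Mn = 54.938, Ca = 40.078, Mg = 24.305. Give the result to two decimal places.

14.35 percentage points

First mineral: 127.327 g Fe in 497.089 g formula = 25.61 wt% Fe.
Second mineral: 97.729 g Fe in 867.548 g formula = 11.26 wt% Fe.
25.61% − 11.26% gives a difference of 14.35 percentage points.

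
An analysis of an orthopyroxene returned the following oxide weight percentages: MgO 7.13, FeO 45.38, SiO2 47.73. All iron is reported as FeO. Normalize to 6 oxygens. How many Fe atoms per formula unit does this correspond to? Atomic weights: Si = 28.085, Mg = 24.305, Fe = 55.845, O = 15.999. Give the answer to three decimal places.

MgO (M=40.304): mol = 0.17691; Mg = 0.17691, O = 0.17691.
FeO (M=71.844): mol = 0.63165; Fe = 0.63165, O = 0.63165.
SiO2 (M=60.083): mol = 0.79440; Si = 0.79440, O = 1.58880.
ΣO = 2.39736; factor = 6/ΣO = 2.50275.
Fe apfu = 0.63165 × 2.50275 = 1.581.

1.581 Fe apfu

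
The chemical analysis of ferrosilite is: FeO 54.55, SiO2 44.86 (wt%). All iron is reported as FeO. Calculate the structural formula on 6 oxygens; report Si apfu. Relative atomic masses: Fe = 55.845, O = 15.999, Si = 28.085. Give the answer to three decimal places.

1.989 Si apfu

FeO: 54.55/71.844 = 0.75928 mol → 0.75928 mol Fe, 0.75928 mol O.
SiO2: 44.86/60.083 = 0.74663 mol → 0.74663 mol Si, 1.49326 mol O.
Total oxygen = 2.25254 mol. Normalization factor = 6/2.25254 = 2.66366.
Si per 6 O = 0.74663 × 2.66366 = 1.989.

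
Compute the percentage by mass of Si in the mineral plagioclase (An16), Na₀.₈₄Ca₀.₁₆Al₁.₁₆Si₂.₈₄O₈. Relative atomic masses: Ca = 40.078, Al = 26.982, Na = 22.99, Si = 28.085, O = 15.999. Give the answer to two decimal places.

Molar mass of Na₀.₈₄Ca₀.₁₆Al₁.₁₆Si₂.₈₄O₈: 0.84×22.99 + 0.16×40.078 + 1.16×26.982 + 2.84×28.085 + 8×15.999 = 264.777 g/mol.
Mass of Si per formula unit: 2.84 × 28.085 = 79.761 g.
Weight fraction Si = 79.761 / 264.777 = 0.3012.

30.12 weight percent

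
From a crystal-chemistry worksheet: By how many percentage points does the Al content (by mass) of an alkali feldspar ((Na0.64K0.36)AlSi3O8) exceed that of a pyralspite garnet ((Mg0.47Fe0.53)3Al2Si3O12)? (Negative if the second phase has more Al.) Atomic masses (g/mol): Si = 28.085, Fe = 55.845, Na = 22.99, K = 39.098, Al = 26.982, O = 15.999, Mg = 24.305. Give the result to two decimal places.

First mineral: 26.982 g Al in 268.018 g formula = 10.07 wt% Al.
Second mineral: 53.964 g Al in 453.271 g formula = 11.91 wt% Al.
10.07% − 11.91% gives a difference of -1.84 percentage points.

-1.84 percentage points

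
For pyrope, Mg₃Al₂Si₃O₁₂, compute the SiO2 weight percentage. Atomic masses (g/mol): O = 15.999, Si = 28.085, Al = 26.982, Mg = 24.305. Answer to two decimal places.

Formula mass = 403.122 g/mol.
3 Si → 3.0000 mol SiO2 per formula unit; M(SiO2) = 60.083, so SiO2 mass = 180.249 g.
180.249/403.122 × 100 = 44.71 wt%.

44.71 wt%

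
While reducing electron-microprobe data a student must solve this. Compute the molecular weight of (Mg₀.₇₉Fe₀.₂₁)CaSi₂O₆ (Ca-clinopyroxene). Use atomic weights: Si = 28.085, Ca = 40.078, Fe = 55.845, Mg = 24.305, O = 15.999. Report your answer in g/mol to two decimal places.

223.17 g/mol

The formula mass is the sum 0.79*24.305 + 0.21*55.845 + 1*40.078 + 2*28.085 + 6*15.999.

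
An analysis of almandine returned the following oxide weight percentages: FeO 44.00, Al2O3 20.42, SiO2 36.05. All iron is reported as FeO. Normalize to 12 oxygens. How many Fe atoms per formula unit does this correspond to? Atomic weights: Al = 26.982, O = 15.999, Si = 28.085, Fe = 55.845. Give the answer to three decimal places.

FeO (M=71.844): mol = 0.61244; Fe = 0.61244, O = 0.61244.
Al2O3 (M=101.961): mol = 0.20027; Al = 0.40054, O = 0.60081.
SiO2 (M=60.083): mol = 0.60000; Si = 0.60000, O = 1.20000.
ΣO = 2.41325; factor = 12/ΣO = 4.97255.
Fe apfu = 0.61244 × 4.97255 = 3.045.

3.045 Fe apfu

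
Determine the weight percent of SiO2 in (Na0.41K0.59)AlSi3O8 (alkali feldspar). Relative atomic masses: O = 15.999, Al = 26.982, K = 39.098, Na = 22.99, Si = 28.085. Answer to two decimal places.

Formula mass = 271.723 g/mol.
3 Si → 3.0000 mol SiO2 per formula unit; M(SiO2) = 60.083, so SiO2 mass = 180.249 g.
180.249/271.723 × 100 = 66.34 wt%.

66.34 wt%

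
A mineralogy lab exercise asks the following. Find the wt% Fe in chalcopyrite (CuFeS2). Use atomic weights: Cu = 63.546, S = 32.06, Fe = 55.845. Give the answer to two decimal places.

M(CuFeS2) = 183.511 g/mol.
Fe contributes 1 × 55.845 = 55.845 g per mole.
55.845/183.511 = 0.3043 → 30.43%.

30.43 mass %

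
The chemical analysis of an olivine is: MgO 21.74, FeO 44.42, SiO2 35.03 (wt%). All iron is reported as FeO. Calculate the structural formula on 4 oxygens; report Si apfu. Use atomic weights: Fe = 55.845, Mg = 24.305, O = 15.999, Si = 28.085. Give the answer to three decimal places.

1.004 Si apfu

21.74 wt% MgO ÷ 40.304 g/mol = 0.53940 mol, giving 0.53940 Mg and 0.53940 O.
44.42 wt% FeO ÷ 71.844 g/mol = 0.61828 mol, giving 0.61828 Fe and 0.61828 O.
35.03 wt% SiO2 ÷ 60.083 g/mol = 0.58303 mol, giving 0.58303 Si and 1.16606 O.
Oxygen sums to 2.32374; scaling by 4/2.32374 = 1.72136 puts the formula on 4 O.
Si: 0.58303 × 1.72136 = 1.004 atoms per formula unit.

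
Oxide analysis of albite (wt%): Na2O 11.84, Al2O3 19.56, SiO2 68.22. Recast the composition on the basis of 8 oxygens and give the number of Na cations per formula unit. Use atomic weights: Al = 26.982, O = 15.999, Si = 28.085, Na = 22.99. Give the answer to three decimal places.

Na2O: 11.84/61.979 = 0.19103 mol → 0.38206 mol Na, 0.19103 mol O.
Al2O3: 19.56/101.961 = 0.19184 mol → 0.38368 mol Al, 0.57552 mol O.
SiO2: 68.22/60.083 = 1.13543 mol → 1.13543 mol Si, 2.27086 mol O.
Total oxygen = 3.03741 mol. Normalization factor = 8/3.03741 = 2.63382.
Na per 8 O = 0.38206 × 2.63382 = 1.006.

1.006 Na apfu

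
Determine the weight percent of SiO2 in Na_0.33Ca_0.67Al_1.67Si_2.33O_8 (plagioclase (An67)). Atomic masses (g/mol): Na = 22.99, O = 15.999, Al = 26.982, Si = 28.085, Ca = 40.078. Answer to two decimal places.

51.29 wt%

Formula mass = 272.929 g/mol.
2.33 Si → 2.3300 mol SiO2 per formula unit; M(SiO2) = 60.083, so SiO2 mass = 139.993 g.
139.993/272.929 × 100 = 51.29 wt%.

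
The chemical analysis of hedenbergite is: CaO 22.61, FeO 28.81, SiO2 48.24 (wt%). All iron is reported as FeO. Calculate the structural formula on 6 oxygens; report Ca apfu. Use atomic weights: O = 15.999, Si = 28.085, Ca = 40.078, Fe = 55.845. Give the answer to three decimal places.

1.004 Ca apfu

CaO (M=56.077): mol = 0.40320; Ca = 0.40320, O = 0.40320.
FeO (M=71.844): mol = 0.40101; Fe = 0.40101, O = 0.40101.
SiO2 (M=60.083): mol = 0.80289; Si = 0.80289, O = 1.60578.
ΣO = 2.40999; factor = 6/ΣO = 2.48964.
Ca apfu = 0.40320 × 2.48964 = 1.004.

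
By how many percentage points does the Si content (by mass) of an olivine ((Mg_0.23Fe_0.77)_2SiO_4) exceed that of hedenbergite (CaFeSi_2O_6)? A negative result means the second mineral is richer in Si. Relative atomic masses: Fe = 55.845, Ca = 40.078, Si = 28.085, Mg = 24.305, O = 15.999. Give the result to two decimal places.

-7.80 percentage points

First mineral: 28.085 g Si in 189.263 g formula = 14.84 wt% Si.
Second mineral: 56.170 g Si in 248.087 g formula = 22.64 wt% Si.
14.84% − 22.64% gives a difference of -7.80 percentage points.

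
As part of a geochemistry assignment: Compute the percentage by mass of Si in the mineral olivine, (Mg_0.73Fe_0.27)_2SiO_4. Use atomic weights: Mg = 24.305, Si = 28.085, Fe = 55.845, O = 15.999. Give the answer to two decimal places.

M((Mg_0.73Fe_0.27)_2SiO_4) = 157.723 g/mol.
Si contributes 1 × 28.085 = 28.085 g per mole.
28.085/157.723 = 0.1781 → 17.81%.

17.81 weight percent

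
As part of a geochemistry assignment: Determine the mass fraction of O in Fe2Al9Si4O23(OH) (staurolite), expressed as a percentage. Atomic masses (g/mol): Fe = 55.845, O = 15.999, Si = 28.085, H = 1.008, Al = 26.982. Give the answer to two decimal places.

M(Fe2Al9Si4O23(OH)) = 851.852 g/mol.
O contributes 24 × 15.999 = 383.976 g per mole.
383.976/851.852 = 0.4508 → 45.08%.

45.08 weight percent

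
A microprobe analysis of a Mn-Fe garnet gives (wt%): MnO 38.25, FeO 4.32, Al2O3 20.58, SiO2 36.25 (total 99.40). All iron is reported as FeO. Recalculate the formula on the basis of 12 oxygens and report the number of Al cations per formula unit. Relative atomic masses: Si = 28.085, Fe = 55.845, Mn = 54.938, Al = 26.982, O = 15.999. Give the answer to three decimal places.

2.009 Al apfu

MnO: 38.25/70.937 = 0.53921 mol → 0.53921 mol Mn, 0.53921 mol O.
FeO: 4.32/71.844 = 0.06013 mol → 0.06013 mol Fe, 0.06013 mol O.
Al2O3: 20.58/101.961 = 0.20184 mol → 0.40368 mol Al, 0.60552 mol O.
SiO2: 36.25/60.083 = 0.60333 mol → 0.60333 mol Si, 1.20666 mol O.
Total oxygen = 2.41152 mol. Normalization factor = 12/2.41152 = 4.97611.
Al per 12 O = 0.40368 × 4.97611 = 2.009.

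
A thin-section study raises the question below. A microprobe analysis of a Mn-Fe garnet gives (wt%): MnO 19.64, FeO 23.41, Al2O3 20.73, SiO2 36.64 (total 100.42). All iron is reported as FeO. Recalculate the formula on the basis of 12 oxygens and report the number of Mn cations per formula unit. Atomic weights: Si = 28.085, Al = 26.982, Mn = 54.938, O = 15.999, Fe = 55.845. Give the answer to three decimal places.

MnO (M=70.937): mol = 0.27687; Mn = 0.27687, O = 0.27687.
FeO (M=71.844): mol = 0.32584; Fe = 0.32584, O = 0.32584.
Al2O3 (M=101.961): mol = 0.20331; Al = 0.40662, O = 0.60993.
SiO2 (M=60.083): mol = 0.60982; Si = 0.60982, O = 1.21964.
ΣO = 2.43228; factor = 12/ΣO = 4.93364.
Mn apfu = 0.27687 × 4.93364 = 1.366.

1.366 Mn apfu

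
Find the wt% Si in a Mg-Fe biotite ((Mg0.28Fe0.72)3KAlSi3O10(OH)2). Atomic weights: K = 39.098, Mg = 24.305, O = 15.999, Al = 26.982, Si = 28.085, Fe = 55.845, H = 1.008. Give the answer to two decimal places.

M((Mg0.28Fe0.72)3KAlSi3O10(OH)2) = 485.380 g/mol.
Si contributes 3 × 28.085 = 84.255 g per mole.
84.255/485.380 = 0.1736 → 17.36%.

17.36 mass %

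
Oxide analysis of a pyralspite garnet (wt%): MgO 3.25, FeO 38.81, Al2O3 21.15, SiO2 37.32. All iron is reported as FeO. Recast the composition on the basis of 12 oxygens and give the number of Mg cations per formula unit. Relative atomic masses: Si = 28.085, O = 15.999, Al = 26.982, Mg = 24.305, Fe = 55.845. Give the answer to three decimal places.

MgO (M=40.304): mol = 0.08064; Mg = 0.08064, O = 0.08064.
FeO (M=71.844): mol = 0.54020; Fe = 0.54020, O = 0.54020.
Al2O3 (M=101.961): mol = 0.20743; Al = 0.41486, O = 0.62229.
SiO2 (M=60.083): mol = 0.62114; Si = 0.62114, O = 1.24228.
ΣO = 2.48541; factor = 12/ΣO = 4.82818.
Mg apfu = 0.08064 × 4.82818 = 0.389.

0.389 Mg apfu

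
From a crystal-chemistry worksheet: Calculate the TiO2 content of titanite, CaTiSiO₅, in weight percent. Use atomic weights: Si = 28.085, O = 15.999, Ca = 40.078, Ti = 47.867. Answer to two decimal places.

M(CaTiSiO₅) = 196.025 g/mol; M(TiO2) = 79.865 g/mol.
Moles TiO2 per formula unit = 1 Ti ÷ 1 = 1.0000.
TiO2 fraction = (1.0000 × 79.865) / 196.025 = 79.865/196.025 = 0.4074.

40.74 wt%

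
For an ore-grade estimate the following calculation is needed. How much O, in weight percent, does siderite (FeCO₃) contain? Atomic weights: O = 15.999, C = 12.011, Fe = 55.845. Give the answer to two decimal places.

Molar mass of FeCO₃: 1×55.845 + 1×12.011 + 3×15.999 = 115.853 g/mol.
Mass of O per formula unit: 3 × 15.999 = 47.997 g.
Weight fraction O = 47.997 / 115.853 = 0.4143.

41.43 weight percent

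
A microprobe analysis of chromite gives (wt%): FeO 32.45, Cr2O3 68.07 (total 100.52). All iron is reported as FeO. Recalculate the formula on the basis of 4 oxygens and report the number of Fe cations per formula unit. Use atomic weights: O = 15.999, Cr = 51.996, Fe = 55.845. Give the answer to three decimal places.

FeO (M=71.844): mol = 0.45167; Fe = 0.45167, O = 0.45167.
Cr2O3 (M=151.989): mol = 0.44786; Cr = 0.89572, O = 1.34358.
ΣO = 1.79525; factor = 4/ΣO = 2.22810.
Fe apfu = 0.45167 × 2.22810 = 1.006.

1.006 Fe apfu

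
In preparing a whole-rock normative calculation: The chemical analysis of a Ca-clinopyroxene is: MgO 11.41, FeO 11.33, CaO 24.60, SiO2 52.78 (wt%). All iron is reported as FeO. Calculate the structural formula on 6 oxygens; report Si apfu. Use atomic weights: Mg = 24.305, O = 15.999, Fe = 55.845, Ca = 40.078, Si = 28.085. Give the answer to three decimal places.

11.41 wt% MgO ÷ 40.304 g/mol = 0.28310 mol, giving 0.28310 Mg and 0.28310 O.
11.33 wt% FeO ÷ 71.844 g/mol = 0.15770 mol, giving 0.15770 Fe and 0.15770 O.
24.60 wt% CaO ÷ 56.077 g/mol = 0.43868 mol, giving 0.43868 Ca and 0.43868 O.
52.78 wt% SiO2 ÷ 60.083 g/mol = 0.87845 mol, giving 0.87845 Si and 1.75690 O.
Oxygen sums to 2.63638; scaling by 6/2.63638 = 2.27585 puts the formula on 6 O.
Si: 0.87845 × 2.27585 = 1.999 atoms per formula unit.

1.999 Si apfu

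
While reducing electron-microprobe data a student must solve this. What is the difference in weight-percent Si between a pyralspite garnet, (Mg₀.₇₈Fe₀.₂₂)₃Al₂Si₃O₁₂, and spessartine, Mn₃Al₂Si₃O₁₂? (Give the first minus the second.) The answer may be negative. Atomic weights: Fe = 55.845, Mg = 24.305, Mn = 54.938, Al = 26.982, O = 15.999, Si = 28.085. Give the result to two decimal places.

First mineral: 84.255 g Si in 423.938 g formula = 19.87 wt% Si.
Second mineral: 84.255 g Si in 495.021 g formula = 17.02 wt% Si.
19.87% − 17.02% gives a difference of 2.85 percentage points.

2.85 percentage points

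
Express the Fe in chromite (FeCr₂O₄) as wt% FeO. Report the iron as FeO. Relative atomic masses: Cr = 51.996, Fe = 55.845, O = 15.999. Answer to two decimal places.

M(FeCr₂O₄) = 223.833 g/mol; M(FeO) = 71.844 g/mol.
Moles FeO per formula unit = 1 Fe ÷ 1 = 1.0000.
FeO fraction = (1.0000 × 71.844) / 223.833 = 71.844/223.833 = 0.3210.

32.10 wt%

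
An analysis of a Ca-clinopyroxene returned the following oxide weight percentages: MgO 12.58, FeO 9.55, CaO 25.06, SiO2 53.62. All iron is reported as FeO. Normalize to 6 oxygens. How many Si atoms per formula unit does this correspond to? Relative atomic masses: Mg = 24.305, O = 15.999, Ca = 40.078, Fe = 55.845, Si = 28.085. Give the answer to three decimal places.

MgO: 12.58/40.304 = 0.31213 mol → 0.31213 mol Mg, 0.31213 mol O.
FeO: 9.55/71.844 = 0.13293 mol → 0.13293 mol Fe, 0.13293 mol O.
CaO: 25.06/56.077 = 0.44689 mol → 0.44689 mol Ca, 0.44689 mol O.
SiO2: 53.62/60.083 = 0.89243 mol → 0.89243 mol Si, 1.78486 mol O.
Total oxygen = 2.67681 mol. Normalization factor = 6/2.67681 = 2.24147.
Si per 6 O = 0.89243 × 2.24147 = 2.000.

2.000 Si apfu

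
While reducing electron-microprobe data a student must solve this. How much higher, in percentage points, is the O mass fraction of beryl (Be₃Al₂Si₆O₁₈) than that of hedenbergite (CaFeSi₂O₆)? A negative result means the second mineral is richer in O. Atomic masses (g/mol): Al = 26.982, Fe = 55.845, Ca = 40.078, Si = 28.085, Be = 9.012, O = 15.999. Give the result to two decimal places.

O in Be₃Al₂Si₆O₁₈: molar mass 537.492 g/mol; 18×15.999 = 287.982 g → 53.58 wt%.
O in CaFeSi₂O₆: molar mass 248.087 g/mol; 6×15.999 = 95.994 g → 38.69 wt%.
Difference = 53.58 − 38.69 = 14.89 percentage points.

14.89 percentage points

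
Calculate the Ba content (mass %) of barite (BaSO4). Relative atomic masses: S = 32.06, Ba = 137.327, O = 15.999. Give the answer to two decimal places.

58.84 mass %

Molar mass of BaSO4: 1·137.327 + 1·32.06 + 4·15.999 = 233.383 g/mol.
Mass of Ba per formula unit: 1 × 137.327 = 137.327 g.
Weight fraction Ba = 137.327 / 233.383 = 0.5884.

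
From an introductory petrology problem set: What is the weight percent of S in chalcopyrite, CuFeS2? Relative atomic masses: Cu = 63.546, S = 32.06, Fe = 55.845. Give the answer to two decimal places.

Formula mass = 1·63.546 + 1·55.845 + 2·32.06 = 183.511 g/mol, of which 64.120 g is S.
So S makes up 64.120/183.511 = 0.3494 of the mass, i.e. 34.94%.

34.94 wt%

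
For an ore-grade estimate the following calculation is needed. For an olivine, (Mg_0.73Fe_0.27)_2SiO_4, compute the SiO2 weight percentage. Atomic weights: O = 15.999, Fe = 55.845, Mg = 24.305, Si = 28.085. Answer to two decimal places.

38.09 wt%

M((Mg_0.73Fe_0.27)_2SiO_4) = 157.723 g/mol; M(SiO2) = 60.083 g/mol.
Moles SiO2 per formula unit = 1 Si ÷ 1 = 1.0000.
SiO2 fraction = (1.0000 × 60.083) / 157.723 = 60.083/157.723 = 0.3809.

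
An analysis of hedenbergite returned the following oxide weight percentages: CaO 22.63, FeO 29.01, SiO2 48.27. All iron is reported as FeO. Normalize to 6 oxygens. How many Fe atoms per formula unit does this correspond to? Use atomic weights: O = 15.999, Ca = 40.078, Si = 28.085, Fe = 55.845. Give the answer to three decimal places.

CaO (M=56.077): mol = 0.40355; Ca = 0.40355, O = 0.40355.
FeO (M=71.844): mol = 0.40379; Fe = 0.40379, O = 0.40379.
SiO2 (M=60.083): mol = 0.80339; Si = 0.80339, O = 1.60678.
ΣO = 2.41412; factor = 6/ΣO = 2.48538.
Fe apfu = 0.40379 × 2.48538 = 1.004.

1.004 Fe apfu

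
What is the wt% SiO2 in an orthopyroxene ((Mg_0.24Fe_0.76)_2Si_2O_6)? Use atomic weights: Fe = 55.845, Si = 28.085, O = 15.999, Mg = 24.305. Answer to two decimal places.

48.31 wt%

M((Mg_0.24Fe_0.76)_2Si_2O_6) = 248.715 g/mol; M(SiO2) = 60.083 g/mol.
Moles SiO2 per formula unit = 2 Si ÷ 1 = 2.0000.
SiO2 fraction = (2.0000 × 60.083) / 248.715 = 120.166/248.715 = 0.4831.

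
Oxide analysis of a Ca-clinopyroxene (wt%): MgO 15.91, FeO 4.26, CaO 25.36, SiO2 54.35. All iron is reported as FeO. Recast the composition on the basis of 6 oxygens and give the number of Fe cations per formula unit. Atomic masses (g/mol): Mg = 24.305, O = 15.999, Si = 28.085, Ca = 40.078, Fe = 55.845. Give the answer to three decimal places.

MgO (M=40.304): mol = 0.39475; Mg = 0.39475, O = 0.39475.
FeO (M=71.844): mol = 0.05930; Fe = 0.05930, O = 0.05930.
CaO (M=56.077): mol = 0.45224; Ca = 0.45224, O = 0.45224.
SiO2 (M=60.083): mol = 0.90458; Si = 0.90458, O = 1.80916.
ΣO = 2.71545; factor = 6/ΣO = 2.20958.
Fe apfu = 0.05930 × 2.20958 = 0.131.

0.131 Fe apfu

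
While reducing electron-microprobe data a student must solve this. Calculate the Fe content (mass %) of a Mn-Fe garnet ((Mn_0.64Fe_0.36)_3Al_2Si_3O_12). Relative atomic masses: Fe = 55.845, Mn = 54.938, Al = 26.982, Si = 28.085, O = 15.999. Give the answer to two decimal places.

12.16 mass %

Molar mass of (Mn_0.64Fe_0.36)_3Al_2Si_3O_12: 1.92×54.938 + 1.08×55.845 + 2×26.982 + 3×28.085 + 12×15.999 = 496.001 g/mol.
Mass of Fe per formula unit: 1.08 × 55.845 = 60.313 g.
Weight fraction Fe = 60.313 / 496.001 = 0.1216.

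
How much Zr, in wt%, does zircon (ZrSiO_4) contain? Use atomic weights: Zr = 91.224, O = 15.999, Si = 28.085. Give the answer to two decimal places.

49.77 wt%

Molar mass of ZrSiO_4: 1·91.224 + 1·28.085 + 4·15.999 = 183.305 g/mol.
Mass of Zr per formula unit: 1 × 91.224 = 91.224 g.
Weight fraction Zr = 91.224 / 183.305 = 0.4977.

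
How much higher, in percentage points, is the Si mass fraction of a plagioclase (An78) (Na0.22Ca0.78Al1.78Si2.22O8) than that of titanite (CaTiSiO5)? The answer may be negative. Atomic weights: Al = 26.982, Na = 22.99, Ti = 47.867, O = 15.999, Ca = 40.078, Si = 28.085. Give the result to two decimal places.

8.37 percentage points

Si in Na0.22Ca0.78Al1.78Si2.22O8: molar mass 274.687 g/mol; 2.22×28.085 = 62.349 g → 22.70 wt%.
Si in CaTiSiO5: molar mass 196.025 g/mol; 1×28.085 = 28.085 g → 14.33 wt%.
Difference = 22.70 − 14.33 = 8.37 percentage points.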